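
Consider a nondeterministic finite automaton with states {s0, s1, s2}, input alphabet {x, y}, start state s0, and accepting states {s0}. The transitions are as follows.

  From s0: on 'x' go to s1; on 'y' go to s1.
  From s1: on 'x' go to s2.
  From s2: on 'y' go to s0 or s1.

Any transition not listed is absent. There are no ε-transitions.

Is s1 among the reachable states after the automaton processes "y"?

Yes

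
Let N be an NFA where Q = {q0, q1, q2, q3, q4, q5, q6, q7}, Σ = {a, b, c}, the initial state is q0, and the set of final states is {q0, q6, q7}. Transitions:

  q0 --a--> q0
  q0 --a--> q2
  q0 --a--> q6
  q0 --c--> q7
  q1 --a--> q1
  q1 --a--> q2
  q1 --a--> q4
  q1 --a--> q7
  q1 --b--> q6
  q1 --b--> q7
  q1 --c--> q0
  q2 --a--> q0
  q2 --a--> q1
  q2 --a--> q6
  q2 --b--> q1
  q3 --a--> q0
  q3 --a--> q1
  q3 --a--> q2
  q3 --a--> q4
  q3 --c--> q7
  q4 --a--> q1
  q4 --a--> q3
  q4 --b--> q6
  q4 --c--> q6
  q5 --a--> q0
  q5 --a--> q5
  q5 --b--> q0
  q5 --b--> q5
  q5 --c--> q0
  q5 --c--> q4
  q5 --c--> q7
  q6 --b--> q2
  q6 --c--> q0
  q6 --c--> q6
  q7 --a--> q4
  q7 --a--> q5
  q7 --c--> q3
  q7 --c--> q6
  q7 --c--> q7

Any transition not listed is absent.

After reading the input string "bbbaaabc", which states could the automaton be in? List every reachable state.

Start in {q0}.
Read 'b': {q0} → ∅.
The set is empty and remains empty for the remaining 7 symbols.

∅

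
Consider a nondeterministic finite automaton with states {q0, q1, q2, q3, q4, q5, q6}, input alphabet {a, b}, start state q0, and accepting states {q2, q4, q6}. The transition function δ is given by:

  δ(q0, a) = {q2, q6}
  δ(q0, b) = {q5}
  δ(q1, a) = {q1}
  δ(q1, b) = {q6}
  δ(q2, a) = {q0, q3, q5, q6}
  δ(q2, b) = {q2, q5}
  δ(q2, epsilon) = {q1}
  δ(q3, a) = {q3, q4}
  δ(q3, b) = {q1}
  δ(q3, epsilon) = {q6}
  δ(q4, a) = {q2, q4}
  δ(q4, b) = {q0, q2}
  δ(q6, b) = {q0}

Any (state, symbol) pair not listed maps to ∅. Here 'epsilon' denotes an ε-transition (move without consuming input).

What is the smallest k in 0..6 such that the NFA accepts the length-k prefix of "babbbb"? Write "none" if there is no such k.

Start in {q0}.
Read 'b': q0→{q5}; now {q5}.
Read 'a': q5→∅; now ∅.
The set is empty and remains empty for the remaining 4 symbols.
No reachable set along the way intersects F.

none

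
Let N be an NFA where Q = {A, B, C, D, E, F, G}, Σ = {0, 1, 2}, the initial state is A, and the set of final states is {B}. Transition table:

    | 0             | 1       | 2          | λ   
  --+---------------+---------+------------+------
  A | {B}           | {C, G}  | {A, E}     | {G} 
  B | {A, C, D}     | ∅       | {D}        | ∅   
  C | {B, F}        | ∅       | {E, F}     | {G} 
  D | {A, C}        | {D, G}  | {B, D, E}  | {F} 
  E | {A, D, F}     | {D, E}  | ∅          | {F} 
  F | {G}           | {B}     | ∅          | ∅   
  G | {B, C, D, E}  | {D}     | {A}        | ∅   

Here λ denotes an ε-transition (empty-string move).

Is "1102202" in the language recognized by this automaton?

Start: ε-closure({A}) = {A, G}.
Read '1': A→{C, G}, G→{D}; union {C, D, G}; ε-closure = {C, D, F, G}.
Read '1': C→∅, D→{D, G}, F→{B}, G→{D}; union {B, D, G}; ε-closure = {B, D, F, G}.
Read '0': B→{A, C, D}, D→{A, C}, F→{G}, G→{B, C, D, E}; union {A, B, C, D, E, G}; ε-closure = {A, B, C, D, E, F, G}.
Read '2': A→{A, E}, B→{D}, C→{E, F}, D→{B, D, E}, E→∅, F→∅, G→{A}; union {A, B, D, E, F}; ε-closure = {A, B, D, E, F, G}.
Read '2': A→{A, E}, B→{D}, D→{B, D, E}, E→∅, F→∅, G→{A}; union {A, B, D, E}; ε-closure = {A, B, D, E, F, G}.
Read '0': A→{B}, B→{A, C, D}, D→{A, C}, E→{A, D, F}, F→{G}, G→{B, C, D, E}; now {A, B, C, D, E, F, G}.
Read '2': A→{A, E}, B→{D}, C→{E, F}, D→{B, D, E}, E→∅, F→∅, G→{A}; union {A, B, D, E, F}; ε-closure = {A, B, D, E, F, G}.
The final set {A, B, D, E, F, G} contains the accepting state B.

Yes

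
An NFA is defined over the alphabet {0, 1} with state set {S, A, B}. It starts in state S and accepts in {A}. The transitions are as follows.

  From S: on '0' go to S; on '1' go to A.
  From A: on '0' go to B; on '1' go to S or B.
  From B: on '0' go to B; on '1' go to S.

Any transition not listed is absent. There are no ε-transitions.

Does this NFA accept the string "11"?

Start in {S}.
Read '1': {S} → {A}.
Read '1': {A} → {S, B}.
The final set {S, B} contains no accepting state.

No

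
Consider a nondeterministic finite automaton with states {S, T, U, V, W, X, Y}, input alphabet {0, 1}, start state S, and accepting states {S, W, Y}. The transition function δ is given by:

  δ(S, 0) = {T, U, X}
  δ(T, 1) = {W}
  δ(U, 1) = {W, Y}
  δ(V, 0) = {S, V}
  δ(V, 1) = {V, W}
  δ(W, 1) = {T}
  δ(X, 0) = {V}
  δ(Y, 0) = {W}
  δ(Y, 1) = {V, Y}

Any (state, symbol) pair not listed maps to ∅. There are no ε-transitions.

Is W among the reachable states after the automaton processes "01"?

Start in {S}.
Read '0': {S} → {T, U, X}.
Read '1': {T, U, X} → {W, Y}.
State W is in {W, Y}.

Yes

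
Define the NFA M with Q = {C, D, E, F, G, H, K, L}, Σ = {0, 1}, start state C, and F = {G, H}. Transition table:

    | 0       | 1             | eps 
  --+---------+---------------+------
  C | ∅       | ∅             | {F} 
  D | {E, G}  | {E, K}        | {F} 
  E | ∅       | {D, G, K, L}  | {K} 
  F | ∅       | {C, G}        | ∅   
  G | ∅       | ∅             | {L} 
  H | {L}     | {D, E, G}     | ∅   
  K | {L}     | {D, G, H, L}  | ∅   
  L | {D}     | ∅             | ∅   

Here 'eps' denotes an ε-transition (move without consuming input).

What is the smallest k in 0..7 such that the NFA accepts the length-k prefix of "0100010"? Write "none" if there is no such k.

none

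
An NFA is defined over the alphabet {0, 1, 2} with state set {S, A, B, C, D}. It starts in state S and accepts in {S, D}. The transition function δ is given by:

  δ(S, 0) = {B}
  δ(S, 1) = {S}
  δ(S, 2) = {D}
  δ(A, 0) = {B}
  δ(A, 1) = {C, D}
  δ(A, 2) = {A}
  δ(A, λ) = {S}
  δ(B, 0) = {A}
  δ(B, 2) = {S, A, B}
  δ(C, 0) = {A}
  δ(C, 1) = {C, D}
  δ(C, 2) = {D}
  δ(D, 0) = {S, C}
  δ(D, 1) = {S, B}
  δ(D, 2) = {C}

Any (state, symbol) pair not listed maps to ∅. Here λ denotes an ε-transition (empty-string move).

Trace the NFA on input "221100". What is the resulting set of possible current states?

Start in {S}.
Read '2': S→{D}; now {D}.
Read '2': D→{C}; now {C}.
Read '1': C→{C, D}; now {C, D}.
Read '1': C→{C, D}, D→{S, B}; now {S, B, C, D}.
Read '0': S→{B}, B→{A}, C→{A}, D→{S, C}; now {S, A, B, C}.
Read '0': S→{B}, A→{B}, B→{A}, C→{A}; union {A, B}; ε-closure = {S, A, B}.

{S, A, B}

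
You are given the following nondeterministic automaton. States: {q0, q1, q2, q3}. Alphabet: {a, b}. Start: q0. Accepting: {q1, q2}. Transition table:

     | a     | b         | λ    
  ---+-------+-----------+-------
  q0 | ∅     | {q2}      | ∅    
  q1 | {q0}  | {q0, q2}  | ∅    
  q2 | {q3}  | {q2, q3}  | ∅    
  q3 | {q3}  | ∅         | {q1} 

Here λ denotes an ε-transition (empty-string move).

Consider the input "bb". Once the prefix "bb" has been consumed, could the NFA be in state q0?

No

Start in {q0}.
Read 'b': q0→{q2}; now {q2}.
Read 'b': q2→{q2, q3}; union {q2, q3}; ε-closure = {q1, q2, q3}.
State q0 is not in {q1, q2, q3}.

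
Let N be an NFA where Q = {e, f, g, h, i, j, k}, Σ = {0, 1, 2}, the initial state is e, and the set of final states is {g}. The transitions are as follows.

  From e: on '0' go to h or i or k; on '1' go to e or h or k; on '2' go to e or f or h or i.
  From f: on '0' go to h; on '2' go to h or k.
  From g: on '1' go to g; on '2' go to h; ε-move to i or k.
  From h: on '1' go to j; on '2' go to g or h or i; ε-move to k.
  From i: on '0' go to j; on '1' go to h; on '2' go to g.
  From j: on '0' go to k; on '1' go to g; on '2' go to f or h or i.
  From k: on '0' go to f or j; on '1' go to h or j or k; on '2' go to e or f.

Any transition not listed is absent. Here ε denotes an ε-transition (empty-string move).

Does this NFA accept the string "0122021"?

Yes

Start in {e}.
Read '0': e→{h, i, k}; now {h, i, k}.
Read '1': h→{j}, i→{h}, k→{h, j, k}; now {h, j, k}.
Read '2': h→{g, h, i}, j→{f, h, i}, k→{e, f}; union {e, f, g, h, i}; ε-closure = {e, f, g, h, i, k}.
Read '2': e→{e, f, h, i}, f→{h, k}, g→{h}, h→{g, h, i}, i→{g}, k→{e, f}; now {e, f, g, h, i, k}.
Read '0': e→{h, i, k}, f→{h}, g→∅, h→∅, i→{j}, k→{f, j}; now {f, h, i, j, k}.
Read '2': f→{h, k}, h→{g, h, i}, i→{g}, j→{f, h, i}, k→{e, f}; now {e, f, g, h, i, k}.
Read '1': e→{e, h, k}, f→∅, g→{g}, h→{j}, i→{h}, k→{h, j, k}; union {e, g, h, j, k}; ε-closure = {e, g, h, i, j, k}.
The final set {e, g, h, i, j, k} contains the accepting state g.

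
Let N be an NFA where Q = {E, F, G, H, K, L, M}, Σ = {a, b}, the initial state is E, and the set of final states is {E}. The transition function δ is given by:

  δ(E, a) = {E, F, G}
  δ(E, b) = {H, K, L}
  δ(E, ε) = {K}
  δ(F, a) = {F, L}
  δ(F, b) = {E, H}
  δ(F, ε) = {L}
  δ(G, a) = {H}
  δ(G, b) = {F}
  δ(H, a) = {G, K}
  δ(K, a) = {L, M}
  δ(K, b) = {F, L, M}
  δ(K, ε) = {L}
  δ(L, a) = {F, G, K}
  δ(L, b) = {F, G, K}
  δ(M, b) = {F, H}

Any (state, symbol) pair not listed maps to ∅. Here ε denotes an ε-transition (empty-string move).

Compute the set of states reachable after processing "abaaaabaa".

Start: ε-closure({E}) = {E, K, L}.
Read 'a': E→{E, F, G}, K→{L, M}, L→{F, G, K}; now {E, F, G, K, L, M}.
Read 'b': E→{H, K, L}, F→{E, H}, G→{F}, K→{F, L, M}, L→{F, G, K}, M→{F, H}; now {E, F, G, H, K, L, M}.
Read 'a': E→{E, F, G}, F→{F, L}, G→{H}, H→{G, K}, K→{L, M}, L→{F, G, K}, M→∅; now {E, F, G, H, K, L, M}.
Read 'a': E→{E, F, G}, F→{F, L}, G→{H}, H→{G, K}, K→{L, M}, L→{F, G, K}, M→∅; now {E, F, G, H, K, L, M}.
Read 'a': E→{E, F, G}, F→{F, L}, G→{H}, H→{G, K}, K→{L, M}, L→{F, G, K}, M→∅; now {E, F, G, H, K, L, M}.
Read 'a': E→{E, F, G}, F→{F, L}, G→{H}, H→{G, K}, K→{L, M}, L→{F, G, K}, M→∅; now {E, F, G, H, K, L, M}.
Read 'b': E→{H, K, L}, F→{E, H}, G→{F}, H→∅, K→{F, L, M}, L→{F, G, K}, M→{F, H}; now {E, F, G, H, K, L, M}.
Read 'a': E→{E, F, G}, F→{F, L}, G→{H}, H→{G, K}, K→{L, M}, L→{F, G, K}, M→∅; now {E, F, G, H, K, L, M}.
Read 'a': E→{E, F, G}, F→{F, L}, G→{H}, H→{G, K}, K→{L, M}, L→{F, G, K}, M→∅; now {E, F, G, H, K, L, M}.

{E, F, G, H, K, L, M}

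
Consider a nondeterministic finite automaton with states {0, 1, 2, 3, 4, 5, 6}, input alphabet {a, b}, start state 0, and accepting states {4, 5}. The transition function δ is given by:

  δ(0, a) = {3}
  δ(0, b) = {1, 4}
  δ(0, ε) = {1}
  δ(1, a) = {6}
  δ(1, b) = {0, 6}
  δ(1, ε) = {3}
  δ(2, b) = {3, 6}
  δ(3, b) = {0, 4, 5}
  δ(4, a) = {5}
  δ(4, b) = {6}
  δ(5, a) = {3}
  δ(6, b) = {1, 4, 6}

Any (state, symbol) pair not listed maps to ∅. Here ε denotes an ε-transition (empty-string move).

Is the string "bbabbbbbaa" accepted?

No

Start: ε-closure({0}) = {0, 1, 3}.
Read 'b': 0→{1, 4}, 1→{0, 6}, 3→{0, 4, 5}; union {0, 1, 4, 5, 6}; ε-closure = {0, 1, 3, 4, 5, 6}.
Read 'b': 0→{1, 4}, 1→{0, 6}, 3→{0, 4, 5}, 4→{6}, 5→∅, 6→{1, 4, 6}; union {0, 1, 4, 5, 6}; ε-closure = {0, 1, 3, 4, 5, 6}.
Read 'a': 0→{3}, 1→{6}, 3→∅, 4→{5}, 5→{3}, 6→∅; now {3, 5, 6}.
Read 'b': 3→{0, 4, 5}, 5→∅, 6→{1, 4, 6}; union {0, 1, 4, 5, 6}; ε-closure = {0, 1, 3, 4, 5, 6}.
Read 'b': 0→{1, 4}, 1→{0, 6}, 3→{0, 4, 5}, 4→{6}, 5→∅, 6→{1, 4, 6}; union {0, 1, 4, 5, 6}; ε-closure = {0, 1, 3, 4, 5, 6}.
Read 'b': 0→{1, 4}, 1→{0, 6}, 3→{0, 4, 5}, 4→{6}, 5→∅, 6→{1, 4, 6}; union {0, 1, 4, 5, 6}; ε-closure = {0, 1, 3, 4, 5, 6}.
Read 'b': 0→{1, 4}, 1→{0, 6}, 3→{0, 4, 5}, 4→{6}, 5→∅, 6→{1, 4, 6}; union {0, 1, 4, 5, 6}; ε-closure = {0, 1, 3, 4, 5, 6}.
Read 'b': 0→{1, 4}, 1→{0, 6}, 3→{0, 4, 5}, 4→{6}, 5→∅, 6→{1, 4, 6}; union {0, 1, 4, 5, 6}; ε-closure = {0, 1, 3, 4, 5, 6}.
Read 'a': 0→{3}, 1→{6}, 3→∅, 4→{5}, 5→{3}, 6→∅; now {3, 5, 6}.
Read 'a': 3→∅, 5→{3}, 6→∅; now {3}.
The final set {3} contains no accepting state.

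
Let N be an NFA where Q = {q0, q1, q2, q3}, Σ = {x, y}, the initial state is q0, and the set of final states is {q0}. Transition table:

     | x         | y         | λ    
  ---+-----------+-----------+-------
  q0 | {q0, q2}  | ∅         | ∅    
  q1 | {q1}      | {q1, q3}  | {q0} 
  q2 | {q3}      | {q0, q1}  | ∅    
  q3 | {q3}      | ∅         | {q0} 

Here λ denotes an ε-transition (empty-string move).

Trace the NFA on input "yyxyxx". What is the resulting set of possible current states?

∅

Start in {q0}.
Read 'y': q0→∅; now ∅.
The set is empty and remains empty for the remaining 5 symbols.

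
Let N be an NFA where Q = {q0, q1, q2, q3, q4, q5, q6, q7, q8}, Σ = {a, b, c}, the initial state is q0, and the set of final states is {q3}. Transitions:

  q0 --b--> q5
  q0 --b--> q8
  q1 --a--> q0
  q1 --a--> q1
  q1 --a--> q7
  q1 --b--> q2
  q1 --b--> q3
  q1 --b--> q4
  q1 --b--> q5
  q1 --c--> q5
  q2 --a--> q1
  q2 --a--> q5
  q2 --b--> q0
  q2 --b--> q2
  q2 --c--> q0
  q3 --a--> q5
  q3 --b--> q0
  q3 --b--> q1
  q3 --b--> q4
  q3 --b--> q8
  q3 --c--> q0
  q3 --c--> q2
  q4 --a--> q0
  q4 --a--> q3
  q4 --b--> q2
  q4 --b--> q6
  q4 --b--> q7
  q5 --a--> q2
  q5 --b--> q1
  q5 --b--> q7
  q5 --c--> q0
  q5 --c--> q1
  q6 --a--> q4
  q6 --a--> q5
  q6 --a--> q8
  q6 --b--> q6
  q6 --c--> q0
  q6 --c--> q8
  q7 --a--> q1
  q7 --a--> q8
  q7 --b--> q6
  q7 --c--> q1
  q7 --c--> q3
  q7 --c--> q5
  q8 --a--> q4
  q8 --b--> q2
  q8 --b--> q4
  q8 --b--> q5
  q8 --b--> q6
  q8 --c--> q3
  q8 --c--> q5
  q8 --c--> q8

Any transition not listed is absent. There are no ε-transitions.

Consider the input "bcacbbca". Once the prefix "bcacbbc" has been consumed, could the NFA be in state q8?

Start in {q0}.
Read 'b': {q0} → {q5, q8}.
Read 'c': {q5, q8} → {q0, q1, q3, q5, q8}.
Read 'a': {q0, q1, q3, q5, q8} → {q0, q1, q2, q4, q5, q7}.
Read 'c': {q0, q1, q2, q4, q5, q7} → {q0, q1, q3, q5}.
Read 'b': {q0, q1, q3, q5} → {q0, q1, q2, q3, q4, q5, q7, q8}.
Read 'b': {q0, q1, q2, q3, q4, q5, q7, q8} → {q0, q1, q2, q3, q4, q5, q6, q7, q8}.
Read 'c': {q0, q1, q2, q3, q4, q5, q6, q7, q8} → {q0, q1, q2, q3, q5, q8}.
State q8 is in {q0, q1, q2, q3, q5, q8}.

Yes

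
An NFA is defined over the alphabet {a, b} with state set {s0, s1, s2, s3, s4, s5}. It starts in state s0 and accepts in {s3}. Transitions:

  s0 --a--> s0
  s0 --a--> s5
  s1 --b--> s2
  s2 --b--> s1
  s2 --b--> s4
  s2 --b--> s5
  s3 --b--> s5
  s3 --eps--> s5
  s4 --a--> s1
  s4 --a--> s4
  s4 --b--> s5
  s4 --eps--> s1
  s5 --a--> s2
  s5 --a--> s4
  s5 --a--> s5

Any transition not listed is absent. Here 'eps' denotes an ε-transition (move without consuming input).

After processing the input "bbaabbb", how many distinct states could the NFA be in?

0

Start in {s0}.
Read 'b': {s0} → ∅.
The set is empty and remains empty for the remaining 6 symbols.
That set has 0 states.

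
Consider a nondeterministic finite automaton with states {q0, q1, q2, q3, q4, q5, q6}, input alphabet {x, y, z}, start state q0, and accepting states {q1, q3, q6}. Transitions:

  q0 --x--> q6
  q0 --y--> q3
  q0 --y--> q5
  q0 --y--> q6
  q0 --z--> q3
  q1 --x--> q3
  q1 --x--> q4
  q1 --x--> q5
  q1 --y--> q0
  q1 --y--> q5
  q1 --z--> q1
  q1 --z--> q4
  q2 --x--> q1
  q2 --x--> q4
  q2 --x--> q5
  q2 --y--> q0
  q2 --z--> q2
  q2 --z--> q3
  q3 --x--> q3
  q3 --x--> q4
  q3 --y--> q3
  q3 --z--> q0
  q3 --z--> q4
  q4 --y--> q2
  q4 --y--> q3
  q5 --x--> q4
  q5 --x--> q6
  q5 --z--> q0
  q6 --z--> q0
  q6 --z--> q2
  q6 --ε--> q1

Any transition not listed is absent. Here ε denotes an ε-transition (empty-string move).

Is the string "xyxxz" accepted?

No

Start in {q0}.
Read 'x': {q0} → {q1, q6}.
Read 'y': {q1, q6} → {q0, q5}.
Read 'x': {q0, q5} → {q1, q4, q6}.
Read 'x': {q1, q4, q6} → {q3, q4, q5}.
Read 'z': {q3, q4, q5} → {q0, q4}.
The final set {q0, q4} contains no accepting state.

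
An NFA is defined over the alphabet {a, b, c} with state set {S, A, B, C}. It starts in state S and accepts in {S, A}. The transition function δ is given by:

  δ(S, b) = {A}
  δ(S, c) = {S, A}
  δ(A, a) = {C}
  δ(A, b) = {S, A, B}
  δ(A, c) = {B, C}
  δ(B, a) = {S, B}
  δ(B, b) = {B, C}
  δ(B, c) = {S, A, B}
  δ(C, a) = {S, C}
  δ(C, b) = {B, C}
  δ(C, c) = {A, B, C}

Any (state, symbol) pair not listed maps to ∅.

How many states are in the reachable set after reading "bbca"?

Start in {S}.
Read 'b': S→{A}; now {A}.
Read 'b': A→{S, A, B}; now {S, A, B}.
Read 'c': S→{S, A}, A→{B, C}, B→{S, A, B}; now {S, A, B, C}.
Read 'a': S→∅, A→{C}, B→{S, B}, C→{S, C}; now {S, B, C}.
That set has 3 states.

3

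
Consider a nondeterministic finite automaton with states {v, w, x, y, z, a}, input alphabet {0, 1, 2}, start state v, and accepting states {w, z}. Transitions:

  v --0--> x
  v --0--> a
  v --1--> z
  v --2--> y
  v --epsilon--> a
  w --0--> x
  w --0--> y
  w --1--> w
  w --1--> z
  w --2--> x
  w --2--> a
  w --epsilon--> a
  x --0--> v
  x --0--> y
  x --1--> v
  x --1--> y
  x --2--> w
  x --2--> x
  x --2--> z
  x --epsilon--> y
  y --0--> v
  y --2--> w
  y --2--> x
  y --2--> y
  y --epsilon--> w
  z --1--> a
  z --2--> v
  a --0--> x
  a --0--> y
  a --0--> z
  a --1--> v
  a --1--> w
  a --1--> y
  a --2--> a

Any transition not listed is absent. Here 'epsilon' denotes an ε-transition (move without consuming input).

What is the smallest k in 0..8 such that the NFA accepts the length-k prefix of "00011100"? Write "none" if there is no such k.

1

Start: ε-closure({v}) = {v, a}.
Read '0': v→{x, a}, a→{x, y, z}; union {x, y, z, a}; ε-closure = {w, x, y, z, a}.
None of the earlier sets intersect F, but {w, x, y, z, a} does.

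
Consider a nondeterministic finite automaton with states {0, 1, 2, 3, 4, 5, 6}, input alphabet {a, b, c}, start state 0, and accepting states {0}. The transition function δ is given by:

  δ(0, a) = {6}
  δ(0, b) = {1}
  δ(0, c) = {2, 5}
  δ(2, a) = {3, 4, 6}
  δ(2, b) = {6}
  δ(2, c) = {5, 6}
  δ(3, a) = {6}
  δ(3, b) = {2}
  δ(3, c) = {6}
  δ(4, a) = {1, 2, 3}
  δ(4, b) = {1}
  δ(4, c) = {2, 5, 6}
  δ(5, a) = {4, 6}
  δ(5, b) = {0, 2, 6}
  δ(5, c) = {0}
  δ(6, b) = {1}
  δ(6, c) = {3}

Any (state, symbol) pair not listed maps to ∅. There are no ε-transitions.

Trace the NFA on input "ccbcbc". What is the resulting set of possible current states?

{2, 3, 5, 6}

Start in {0}.
Read 'c': {0} → {2, 5}.
Read 'c': {2, 5} → {0, 5, 6}.
Read 'b': {0, 5, 6} → {0, 1, 2, 6}.
Read 'c': {0, 1, 2, 6} → {2, 3, 5, 6}.
Read 'b': {2, 3, 5, 6} → {0, 1, 2, 6}.
Read 'c': {0, 1, 2, 6} → {2, 3, 5, 6}.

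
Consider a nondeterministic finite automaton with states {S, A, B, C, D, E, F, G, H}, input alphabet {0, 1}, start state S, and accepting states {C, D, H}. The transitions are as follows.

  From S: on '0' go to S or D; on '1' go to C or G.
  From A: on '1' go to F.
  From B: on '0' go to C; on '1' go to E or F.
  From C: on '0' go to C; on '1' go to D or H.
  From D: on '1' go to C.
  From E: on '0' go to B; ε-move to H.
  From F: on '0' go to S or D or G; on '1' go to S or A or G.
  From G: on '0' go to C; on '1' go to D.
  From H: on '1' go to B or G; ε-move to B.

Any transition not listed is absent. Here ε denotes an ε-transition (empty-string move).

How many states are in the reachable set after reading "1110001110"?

5

Start in {S}.
Read '1': S→{C, G}; now {C, G}.
Read '1': C→{D, H}, G→{D}; union {D, H}; ε-closure = {B, D, H}.
Read '1': B→{E, F}, D→{C}, H→{B, G}; union {B, C, E, F, G}; ε-closure = {B, C, E, F, G, H}.
Read '0': B→{C}, C→{C}, E→{B}, F→{S, D, G}, G→{C}, H→∅; now {S, B, C, D, G}.
Read '0': S→{S, D}, B→{C}, C→{C}, D→∅, G→{C}; now {S, C, D}.
Read '0': S→{S, D}, C→{C}, D→∅; now {S, C, D}.
Read '1': S→{C, G}, C→{D, H}, D→{C}; union {C, D, G, H}; ε-closure = {B, C, D, G, H}.
Read '1': B→{E, F}, C→{D, H}, D→{C}, G→{D}, H→{B, G}; now {B, C, D, E, F, G, H}.
Read '1': B→{E, F}, C→{D, H}, D→{C}, E→∅, F→{S, A, G}, G→{D}, H→{B, G}; now {S, A, B, C, D, E, F, G, H}.
Read '0': S→{S, D}, A→∅, B→{C}, C→{C}, D→∅, E→{B}, F→{S, D, G}, G→{C}, H→∅; now {S, B, C, D, G}.
That set has 5 states.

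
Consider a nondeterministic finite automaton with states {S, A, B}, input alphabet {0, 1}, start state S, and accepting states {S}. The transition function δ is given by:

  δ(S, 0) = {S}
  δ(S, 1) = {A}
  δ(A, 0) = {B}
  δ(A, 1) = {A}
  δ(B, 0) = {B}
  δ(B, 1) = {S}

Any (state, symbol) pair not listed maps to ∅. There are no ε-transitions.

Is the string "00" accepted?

Yes

Start in {S}.
Read '0': {S} → {S}.
Read '0': {S} → {S}.
The final set {S} contains the accepting state S.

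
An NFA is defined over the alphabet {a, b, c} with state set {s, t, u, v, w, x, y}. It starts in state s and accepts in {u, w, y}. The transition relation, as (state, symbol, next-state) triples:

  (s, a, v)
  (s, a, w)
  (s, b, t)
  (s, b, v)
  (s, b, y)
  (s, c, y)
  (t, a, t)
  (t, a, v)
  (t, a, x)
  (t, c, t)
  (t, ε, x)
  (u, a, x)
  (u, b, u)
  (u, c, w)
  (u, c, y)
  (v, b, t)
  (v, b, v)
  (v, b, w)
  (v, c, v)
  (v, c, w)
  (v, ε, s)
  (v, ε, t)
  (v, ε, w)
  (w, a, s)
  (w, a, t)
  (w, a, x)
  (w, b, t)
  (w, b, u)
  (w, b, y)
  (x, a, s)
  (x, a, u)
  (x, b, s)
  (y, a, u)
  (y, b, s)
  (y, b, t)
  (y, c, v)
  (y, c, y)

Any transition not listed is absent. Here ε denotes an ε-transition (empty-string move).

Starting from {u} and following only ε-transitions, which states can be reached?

Begin with {u}.
No ε-moves leave this set, so the closure equals the set itself.

{u}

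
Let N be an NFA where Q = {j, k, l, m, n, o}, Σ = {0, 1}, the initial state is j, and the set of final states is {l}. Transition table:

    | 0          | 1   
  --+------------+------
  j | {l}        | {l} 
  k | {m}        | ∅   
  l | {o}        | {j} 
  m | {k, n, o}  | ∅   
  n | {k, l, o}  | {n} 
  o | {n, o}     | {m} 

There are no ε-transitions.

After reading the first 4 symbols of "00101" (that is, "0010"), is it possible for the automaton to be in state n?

Start in {j}.
Read '0': j→{l}; now {l}.
Read '0': l→{o}; now {o}.
Read '1': o→{m}; now {m}.
Read '0': m→{k, n, o}; now {k, n, o}.
State n is in {k, n, o}.

Yes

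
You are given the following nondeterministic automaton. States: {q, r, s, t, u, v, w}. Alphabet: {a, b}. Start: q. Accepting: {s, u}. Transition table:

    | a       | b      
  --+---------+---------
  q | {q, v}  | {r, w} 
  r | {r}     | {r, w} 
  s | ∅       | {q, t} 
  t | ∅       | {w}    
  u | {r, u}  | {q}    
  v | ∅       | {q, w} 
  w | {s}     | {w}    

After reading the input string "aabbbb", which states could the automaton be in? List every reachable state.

{r, w}

Start in {q}.
Read 'a': q→{q, v}; now {q, v}.
Read 'a': q→{q, v}, v→∅; now {q, v}.
Read 'b': q→{r, w}, v→{q, w}; now {q, r, w}.
Read 'b': q→{r, w}, r→{r, w}, w→{w}; now {r, w}.
Read 'b': r→{r, w}, w→{w}; now {r, w}.
Read 'b': r→{r, w}, w→{w}; now {r, w}.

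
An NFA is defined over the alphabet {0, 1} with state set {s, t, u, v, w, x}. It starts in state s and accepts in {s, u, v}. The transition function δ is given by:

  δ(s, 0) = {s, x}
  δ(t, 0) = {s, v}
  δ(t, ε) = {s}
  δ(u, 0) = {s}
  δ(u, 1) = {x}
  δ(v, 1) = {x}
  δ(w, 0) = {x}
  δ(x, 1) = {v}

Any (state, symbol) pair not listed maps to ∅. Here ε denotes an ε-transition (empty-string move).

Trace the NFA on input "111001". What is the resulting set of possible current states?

∅

Start in {s}.
Read '1': s→∅; now ∅.
The set is empty and remains empty for the remaining 5 symbols.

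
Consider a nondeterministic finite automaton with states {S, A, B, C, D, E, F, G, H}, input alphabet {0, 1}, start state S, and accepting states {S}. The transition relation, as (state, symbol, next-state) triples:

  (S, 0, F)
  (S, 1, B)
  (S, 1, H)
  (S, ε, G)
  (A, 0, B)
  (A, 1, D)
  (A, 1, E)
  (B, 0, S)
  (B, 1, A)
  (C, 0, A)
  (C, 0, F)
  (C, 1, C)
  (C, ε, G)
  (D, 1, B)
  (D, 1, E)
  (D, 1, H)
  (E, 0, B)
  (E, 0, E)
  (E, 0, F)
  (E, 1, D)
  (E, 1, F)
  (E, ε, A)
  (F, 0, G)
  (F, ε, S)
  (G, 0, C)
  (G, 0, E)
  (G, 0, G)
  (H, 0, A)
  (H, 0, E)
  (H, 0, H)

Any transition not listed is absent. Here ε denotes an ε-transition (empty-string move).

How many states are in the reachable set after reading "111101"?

9

Start: ε-closure({S}) = {S, G}.
Read '1': S→{B, H}, G→∅; now {B, H}.
Read '1': B→{A}, H→∅; now {A}.
Read '1': A→{D, E}; union {D, E}; ε-closure = {A, D, E}.
Read '1': A→{D, E}, D→{B, E, H}, E→{D, F}; union {B, D, E, F, H}; ε-closure = {S, A, B, D, E, F, G, H}.
Read '0': S→{F}, A→{B}, B→{S}, D→∅, E→{B, E, F}, F→{G}, G→{C, E, G}, H→{A, E, H}; now {S, A, B, C, E, F, G, H}.
Read '1': S→{B, H}, A→{D, E}, B→{A}, C→{C}, E→{D, F}, F→∅, G→∅, H→∅; union {A, B, C, D, E, F, H}; ε-closure = {S, A, B, C, D, E, F, G, H}.
That set has 9 states.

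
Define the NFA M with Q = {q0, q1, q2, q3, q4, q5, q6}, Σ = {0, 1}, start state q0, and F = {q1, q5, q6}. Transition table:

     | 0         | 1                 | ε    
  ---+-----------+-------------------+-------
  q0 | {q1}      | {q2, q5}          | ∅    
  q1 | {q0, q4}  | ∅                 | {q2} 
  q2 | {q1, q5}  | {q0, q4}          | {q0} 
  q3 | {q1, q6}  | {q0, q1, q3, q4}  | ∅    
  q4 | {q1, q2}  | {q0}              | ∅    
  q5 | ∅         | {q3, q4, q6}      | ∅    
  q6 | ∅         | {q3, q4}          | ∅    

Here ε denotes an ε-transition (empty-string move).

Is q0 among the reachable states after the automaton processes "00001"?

Yes

Start in {q0}.
Read '0': q0→{q1}; union {q1}; ε-closure = {q0, q1, q2}.
Read '0': q0→{q1}, q1→{q0, q4}, q2→{q1, q5}; union {q0, q1, q4, q5}; ε-closure = {q0, q1, q2, q4, q5}.
Read '0': q0→{q1}, q1→{q0, q4}, q2→{q1, q5}, q4→{q1, q2}, q5→∅; now {q0, q1, q2, q4, q5}.
Read '0': q0→{q1}, q1→{q0, q4}, q2→{q1, q5}, q4→{q1, q2}, q5→∅; now {q0, q1, q2, q4, q5}.
Read '1': q0→{q2, q5}, q1→∅, q2→{q0, q4}, q4→{q0}, q5→{q3, q4, q6}; now {q0, q2, q3, q4, q5, q6}.
State q0 is in {q0, q2, q3, q4, q5, q6}.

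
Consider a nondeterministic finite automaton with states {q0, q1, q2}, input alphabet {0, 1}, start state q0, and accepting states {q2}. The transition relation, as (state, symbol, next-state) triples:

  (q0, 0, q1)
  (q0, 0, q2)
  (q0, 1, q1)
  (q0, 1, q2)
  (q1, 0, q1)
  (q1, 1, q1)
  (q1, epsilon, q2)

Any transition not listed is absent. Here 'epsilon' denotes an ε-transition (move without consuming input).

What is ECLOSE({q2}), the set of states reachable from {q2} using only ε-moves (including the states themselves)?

{q2}

Begin with {q2}.
No ε-moves leave this set, so the closure equals the set itself.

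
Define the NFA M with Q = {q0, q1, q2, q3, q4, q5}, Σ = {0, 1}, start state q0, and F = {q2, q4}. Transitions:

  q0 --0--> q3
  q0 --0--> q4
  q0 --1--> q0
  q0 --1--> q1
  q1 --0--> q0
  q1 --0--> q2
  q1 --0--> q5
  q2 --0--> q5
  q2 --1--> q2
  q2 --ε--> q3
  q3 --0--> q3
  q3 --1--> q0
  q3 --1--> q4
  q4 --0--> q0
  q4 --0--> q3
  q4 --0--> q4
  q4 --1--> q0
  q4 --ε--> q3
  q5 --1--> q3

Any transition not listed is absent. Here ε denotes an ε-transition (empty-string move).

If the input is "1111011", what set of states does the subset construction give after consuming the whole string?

{q0, q1, q2, q3, q4}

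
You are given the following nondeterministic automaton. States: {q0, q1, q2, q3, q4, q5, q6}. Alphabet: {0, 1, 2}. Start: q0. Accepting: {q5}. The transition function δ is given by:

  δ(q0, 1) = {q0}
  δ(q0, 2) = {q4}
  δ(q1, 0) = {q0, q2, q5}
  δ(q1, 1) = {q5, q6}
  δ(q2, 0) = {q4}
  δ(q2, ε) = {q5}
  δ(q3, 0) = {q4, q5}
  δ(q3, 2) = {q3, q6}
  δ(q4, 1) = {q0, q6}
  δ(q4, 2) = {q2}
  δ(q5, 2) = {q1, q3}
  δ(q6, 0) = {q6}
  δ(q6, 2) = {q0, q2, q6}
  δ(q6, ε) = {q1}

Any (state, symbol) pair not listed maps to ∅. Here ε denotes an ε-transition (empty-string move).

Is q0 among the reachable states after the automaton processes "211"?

Yes

Start in {q0}.
Read '2': q0→{q4}; now {q4}.
Read '1': q4→{q0, q6}; union {q0, q6}; ε-closure = {q0, q1, q6}.
Read '1': q0→{q0}, q1→{q5, q6}, q6→∅; union {q0, q5, q6}; ε-closure = {q0, q1, q5, q6}.
State q0 is in {q0, q1, q5, q6}.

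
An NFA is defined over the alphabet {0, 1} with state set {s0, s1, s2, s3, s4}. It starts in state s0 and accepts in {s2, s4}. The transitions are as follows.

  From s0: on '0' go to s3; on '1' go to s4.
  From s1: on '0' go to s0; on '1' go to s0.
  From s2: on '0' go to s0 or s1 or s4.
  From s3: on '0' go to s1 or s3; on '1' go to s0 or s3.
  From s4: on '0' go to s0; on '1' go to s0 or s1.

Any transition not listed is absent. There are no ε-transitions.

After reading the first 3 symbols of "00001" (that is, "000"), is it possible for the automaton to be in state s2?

No

Start in {s0}.
Read '0': {s0} → {s3}.
Read '0': {s3} → {s1, s3}.
Read '0': {s1, s3} → {s0, s1, s3}.
State s2 is not in {s0, s1, s3}.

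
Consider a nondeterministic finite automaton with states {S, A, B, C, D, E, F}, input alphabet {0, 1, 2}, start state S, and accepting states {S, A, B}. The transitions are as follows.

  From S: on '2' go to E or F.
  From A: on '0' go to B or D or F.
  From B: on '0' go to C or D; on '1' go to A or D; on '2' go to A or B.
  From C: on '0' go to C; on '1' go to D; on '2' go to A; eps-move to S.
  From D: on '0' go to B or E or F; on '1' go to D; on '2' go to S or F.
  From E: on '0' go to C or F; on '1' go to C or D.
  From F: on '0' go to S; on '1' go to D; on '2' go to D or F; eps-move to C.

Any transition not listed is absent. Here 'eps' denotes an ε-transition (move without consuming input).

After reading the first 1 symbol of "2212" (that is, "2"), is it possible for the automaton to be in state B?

Start in {S}.
Read '2': S→{E, F}; union {E, F}; ε-closure = {S, C, E, F}.
State B is not in {S, C, E, F}.

No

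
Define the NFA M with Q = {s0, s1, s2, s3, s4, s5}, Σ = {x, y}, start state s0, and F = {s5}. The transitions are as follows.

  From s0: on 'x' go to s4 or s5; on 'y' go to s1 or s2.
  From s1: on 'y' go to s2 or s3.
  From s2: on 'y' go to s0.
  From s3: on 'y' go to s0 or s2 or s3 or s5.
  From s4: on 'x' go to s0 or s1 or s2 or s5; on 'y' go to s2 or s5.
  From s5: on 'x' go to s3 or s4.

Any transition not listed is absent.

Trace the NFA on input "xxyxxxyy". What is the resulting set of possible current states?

{s0, s1, s2, s3, s5}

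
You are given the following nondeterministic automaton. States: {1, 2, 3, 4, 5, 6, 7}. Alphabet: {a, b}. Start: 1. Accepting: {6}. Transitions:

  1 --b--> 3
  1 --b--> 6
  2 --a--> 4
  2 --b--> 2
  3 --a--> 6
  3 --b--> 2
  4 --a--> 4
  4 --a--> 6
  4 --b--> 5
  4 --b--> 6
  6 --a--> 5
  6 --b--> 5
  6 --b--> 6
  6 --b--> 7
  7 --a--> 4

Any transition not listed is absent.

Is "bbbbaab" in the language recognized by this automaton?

Yes

Start in {1}.
Read 'b': 1→{3, 6}; now {3, 6}.
Read 'b': 3→{2}, 6→{5, 6, 7}; now {2, 5, 6, 7}.
Read 'b': 2→{2}, 5→∅, 6→{5, 6, 7}, 7→∅; now {2, 5, 6, 7}.
Read 'b': 2→{2}, 5→∅, 6→{5, 6, 7}, 7→∅; now {2, 5, 6, 7}.
Read 'a': 2→{4}, 5→∅, 6→{5}, 7→{4}; now {4, 5}.
Read 'a': 4→{4, 6}, 5→∅; now {4, 6}.
Read 'b': 4→{5, 6}, 6→{5, 6, 7}; now {5, 6, 7}.
The final set {5, 6, 7} contains the accepting state 6.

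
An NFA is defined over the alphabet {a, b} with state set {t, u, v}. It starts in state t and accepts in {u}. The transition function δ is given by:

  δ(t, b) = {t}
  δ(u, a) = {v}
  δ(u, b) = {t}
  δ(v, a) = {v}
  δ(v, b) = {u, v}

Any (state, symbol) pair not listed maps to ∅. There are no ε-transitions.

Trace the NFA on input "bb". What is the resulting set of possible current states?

{t}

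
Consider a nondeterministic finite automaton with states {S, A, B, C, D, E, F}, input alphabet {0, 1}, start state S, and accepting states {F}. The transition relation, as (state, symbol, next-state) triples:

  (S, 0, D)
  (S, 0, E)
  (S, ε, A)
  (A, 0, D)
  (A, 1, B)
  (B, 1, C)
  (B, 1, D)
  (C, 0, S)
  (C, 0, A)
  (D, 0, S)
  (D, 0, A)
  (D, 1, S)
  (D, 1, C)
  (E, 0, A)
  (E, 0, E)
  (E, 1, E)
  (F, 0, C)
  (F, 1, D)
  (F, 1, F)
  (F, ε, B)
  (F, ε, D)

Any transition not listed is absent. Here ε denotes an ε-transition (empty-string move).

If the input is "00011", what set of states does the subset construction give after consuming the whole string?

Start: ε-closure({S}) = {S, A}.
Read '0': {S, A} → {D, E}.
Read '0': {D, E} → {S, A, E}.
Read '0': {S, A, E} → {A, D, E}.
Read '1': {A, D, E} → {S, A, B, C, E}.
Read '1': {S, A, B, C, E} → {B, C, D, E}.

{B, C, D, E}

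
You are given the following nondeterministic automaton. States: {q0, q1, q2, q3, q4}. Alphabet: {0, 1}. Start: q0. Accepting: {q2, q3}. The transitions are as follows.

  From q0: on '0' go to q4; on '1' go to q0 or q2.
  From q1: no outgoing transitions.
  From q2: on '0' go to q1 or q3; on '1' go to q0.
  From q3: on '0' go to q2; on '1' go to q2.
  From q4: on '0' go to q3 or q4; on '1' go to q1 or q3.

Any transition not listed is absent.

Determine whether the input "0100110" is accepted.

Start in {q0}.
Read '0': q0→{q4}; now {q4}.
Read '1': q4→{q1, q3}; now {q1, q3}.
Read '0': q1→∅, q3→{q2}; now {q2}.
Read '0': q2→{q1, q3}; now {q1, q3}.
Read '1': q1→∅, q3→{q2}; now {q2}.
Read '1': q2→{q0}; now {q0}.
Read '0': q0→{q4}; now {q4}.
The final set {q4} contains no accepting state.

No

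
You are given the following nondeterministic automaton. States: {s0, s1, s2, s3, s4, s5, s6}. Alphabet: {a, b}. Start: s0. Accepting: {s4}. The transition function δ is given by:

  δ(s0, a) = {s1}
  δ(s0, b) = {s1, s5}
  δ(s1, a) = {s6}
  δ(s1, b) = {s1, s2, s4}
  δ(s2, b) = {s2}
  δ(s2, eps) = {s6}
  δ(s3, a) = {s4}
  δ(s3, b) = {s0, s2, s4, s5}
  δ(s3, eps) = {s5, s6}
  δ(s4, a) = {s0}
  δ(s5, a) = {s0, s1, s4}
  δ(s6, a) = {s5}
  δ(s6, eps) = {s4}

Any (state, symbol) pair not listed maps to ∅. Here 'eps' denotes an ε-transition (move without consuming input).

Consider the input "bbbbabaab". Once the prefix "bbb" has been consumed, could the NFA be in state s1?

Start in {s0}.
Read 'b': s0→{s1, s5}; now {s1, s5}.
Read 'b': s1→{s1, s2, s4}, s5→∅; union {s1, s2, s4}; ε-closure = {s1, s2, s4, s6}.
Read 'b': s1→{s1, s2, s4}, s2→{s2}, s4→∅, s6→∅; union {s1, s2, s4}; ε-closure = {s1, s2, s4, s6}.
State s1 is in {s1, s2, s4, s6}.

Yes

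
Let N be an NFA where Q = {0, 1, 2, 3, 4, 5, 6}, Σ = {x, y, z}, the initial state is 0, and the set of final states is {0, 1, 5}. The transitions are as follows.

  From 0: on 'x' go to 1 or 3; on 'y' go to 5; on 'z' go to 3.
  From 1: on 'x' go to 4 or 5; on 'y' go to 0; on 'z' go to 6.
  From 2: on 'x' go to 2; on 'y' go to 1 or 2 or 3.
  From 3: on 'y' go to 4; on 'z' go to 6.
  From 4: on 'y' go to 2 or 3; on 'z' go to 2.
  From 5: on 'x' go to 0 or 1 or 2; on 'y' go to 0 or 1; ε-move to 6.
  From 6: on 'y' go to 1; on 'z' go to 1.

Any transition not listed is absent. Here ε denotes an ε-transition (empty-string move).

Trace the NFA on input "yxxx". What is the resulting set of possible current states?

Start in {0}.
Read 'y': {0} → {5, 6}.
Read 'x': {5, 6} → {0, 1, 2}.
Read 'x': {0, 1, 2} → {1, 2, 3, 4, 5, 6}.
Read 'x': {1, 2, 3, 4, 5, 6} → {0, 1, 2, 4, 5, 6}.

{0, 1, 2, 4, 5, 6}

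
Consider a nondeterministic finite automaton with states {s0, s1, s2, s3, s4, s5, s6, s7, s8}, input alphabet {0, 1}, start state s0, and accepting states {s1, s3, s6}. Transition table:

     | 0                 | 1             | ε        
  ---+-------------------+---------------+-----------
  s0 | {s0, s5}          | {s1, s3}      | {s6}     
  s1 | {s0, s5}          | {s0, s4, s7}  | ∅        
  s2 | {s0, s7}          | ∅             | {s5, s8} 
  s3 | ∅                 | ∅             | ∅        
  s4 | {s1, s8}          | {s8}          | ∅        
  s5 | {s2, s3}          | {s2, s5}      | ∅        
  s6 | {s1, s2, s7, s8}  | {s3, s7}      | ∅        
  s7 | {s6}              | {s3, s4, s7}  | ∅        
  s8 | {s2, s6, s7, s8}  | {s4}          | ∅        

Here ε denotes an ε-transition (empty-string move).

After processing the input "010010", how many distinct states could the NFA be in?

8

Start: ε-closure({s0}) = {s0, s6}.
Read '0': {s0, s6} → {s0, s1, s2, s5, s6, s7, s8}.
Read '1': {s0, s1, s2, s5, s6, s7, s8} → {s0, s1, s2, s3, s4, s5, s6, s7, s8}.
Read '0': {s0, s1, s2, s3, s4, s5, s6, s7, s8} → {s0, s1, s2, s3, s5, s6, s7, s8}.
Read '0': {s0, s1, s2, s3, s5, s6, s7, s8} → {s0, s1, s2, s3, s5, s6, s7, s8}.
Read '1': {s0, s1, s2, s3, s5, s6, s7, s8} → {s0, s1, s2, s3, s4, s5, s6, s7, s8}.
Read '0': {s0, s1, s2, s3, s4, s5, s6, s7, s8} → {s0, s1, s2, s3, s5, s6, s7, s8}.
That set has 8 states.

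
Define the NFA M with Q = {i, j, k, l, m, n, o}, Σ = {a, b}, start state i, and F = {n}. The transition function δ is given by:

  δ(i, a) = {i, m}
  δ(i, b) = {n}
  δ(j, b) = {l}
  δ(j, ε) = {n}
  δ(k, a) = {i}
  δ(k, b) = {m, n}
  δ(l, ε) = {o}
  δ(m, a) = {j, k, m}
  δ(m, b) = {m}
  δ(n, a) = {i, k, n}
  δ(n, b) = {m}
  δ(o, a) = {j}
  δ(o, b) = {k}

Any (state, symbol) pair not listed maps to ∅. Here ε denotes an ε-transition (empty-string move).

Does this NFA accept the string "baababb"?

Start in {i}.
Read 'b': i→{n}; now {n}.
Read 'a': n→{i, k, n}; now {i, k, n}.
Read 'a': i→{i, m}, k→{i}, n→{i, k, n}; now {i, k, m, n}.
Read 'b': i→{n}, k→{m, n}, m→{m}, n→{m}; now {m, n}.
Read 'a': m→{j, k, m}, n→{i, k, n}; now {i, j, k, m, n}.
Read 'b': i→{n}, j→{l}, k→{m, n}, m→{m}, n→{m}; union {l, m, n}; ε-closure = {l, m, n, o}.
Read 'b': l→∅, m→{m}, n→{m}, o→{k}; now {k, m}.
The final set {k, m} contains no accepting state.

No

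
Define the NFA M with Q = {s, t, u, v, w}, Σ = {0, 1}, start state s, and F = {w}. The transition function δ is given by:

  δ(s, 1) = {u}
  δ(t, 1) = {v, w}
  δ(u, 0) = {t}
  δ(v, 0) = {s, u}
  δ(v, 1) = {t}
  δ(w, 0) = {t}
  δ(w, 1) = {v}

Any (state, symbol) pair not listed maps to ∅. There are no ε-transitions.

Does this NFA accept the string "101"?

Yes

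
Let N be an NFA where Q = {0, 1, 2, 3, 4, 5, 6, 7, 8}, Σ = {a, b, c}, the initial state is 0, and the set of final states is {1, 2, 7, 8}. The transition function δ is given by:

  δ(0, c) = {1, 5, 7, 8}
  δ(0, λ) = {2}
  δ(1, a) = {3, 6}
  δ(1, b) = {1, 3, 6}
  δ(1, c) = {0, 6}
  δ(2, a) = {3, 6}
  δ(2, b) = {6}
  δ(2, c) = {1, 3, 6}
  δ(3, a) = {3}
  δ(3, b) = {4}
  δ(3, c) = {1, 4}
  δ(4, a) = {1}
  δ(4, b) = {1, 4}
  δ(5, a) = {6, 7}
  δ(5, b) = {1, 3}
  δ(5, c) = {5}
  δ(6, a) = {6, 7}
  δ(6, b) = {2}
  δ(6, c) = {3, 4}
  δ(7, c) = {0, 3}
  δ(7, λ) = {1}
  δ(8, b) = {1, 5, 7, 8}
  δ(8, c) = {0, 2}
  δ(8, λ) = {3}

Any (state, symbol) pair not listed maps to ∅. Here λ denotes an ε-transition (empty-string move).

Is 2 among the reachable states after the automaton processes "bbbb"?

Yes

Start: ε-closure({0}) = {0, 2}.
Read 'b': {0, 2} → {6}.
Read 'b': {6} → {2}.
Read 'b': {2} → {6}.
Read 'b': {6} → {2}.
State 2 is in {2}.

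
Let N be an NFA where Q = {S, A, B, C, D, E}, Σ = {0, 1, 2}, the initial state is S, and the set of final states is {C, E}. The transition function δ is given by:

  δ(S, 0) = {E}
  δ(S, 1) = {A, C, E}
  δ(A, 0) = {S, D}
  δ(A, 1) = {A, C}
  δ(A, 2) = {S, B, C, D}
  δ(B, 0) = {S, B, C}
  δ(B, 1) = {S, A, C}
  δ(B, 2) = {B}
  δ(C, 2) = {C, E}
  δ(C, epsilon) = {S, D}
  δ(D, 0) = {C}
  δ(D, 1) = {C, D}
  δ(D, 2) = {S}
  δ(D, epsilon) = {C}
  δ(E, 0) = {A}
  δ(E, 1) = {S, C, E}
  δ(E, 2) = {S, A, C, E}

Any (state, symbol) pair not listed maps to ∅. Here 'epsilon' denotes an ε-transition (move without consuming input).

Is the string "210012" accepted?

No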